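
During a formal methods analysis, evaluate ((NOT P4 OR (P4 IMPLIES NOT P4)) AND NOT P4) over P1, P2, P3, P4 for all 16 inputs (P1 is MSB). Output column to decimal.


Formula: ((NOT P4 OR (P4 IMPLIES NOT P4)) AND NOT P4) over P1, P2, P3, P4 (16 rows)
Evaluate each row (bits = P1,P2,P3,P4, MSB first):
  row 0 [0000]: ((NOT 0 OR (0 IMPLIES NOT 0)) AND NOT 0) -> 1
  row 1 [0001]: ((NOT 1 OR (1 IMPLIES NOT 1)) AND NOT 1) -> 0
  row 2 [0010]: ((NOT 0 OR (0 IMPLIES NOT 0)) AND NOT 0) -> 1
  row 3 [0011]: ((NOT 1 OR (1 IMPLIES NOT 1)) AND NOT 1) -> 0
  row 4 [0100]: ((NOT 0 OR (0 IMPLIES NOT 0)) AND NOT 0) -> 1
  row 5 [0101]: ((NOT 1 OR (1 IMPLIES NOT 1)) AND NOT 1) -> 0
  row 6 [0110]: ((NOT 0 OR (0 IMPLIES NOT 0)) AND NOT 0) -> 1
  row 7 [0111]: ((NOT 1 OR (1 IMPLIES NOT 1)) AND NOT 1) -> 0
  row 8 [1000]: ((NOT 0 OR (0 IMPLIES NOT 0)) AND NOT 0) -> 1
  row 9 [1001]: ((NOT 1 OR (1 IMPLIES NOT 1)) AND NOT 1) -> 0
  row 10 [1010]: ((NOT 0 OR (0 IMPLIES NOT 0)) AND NOT 0) -> 1
  row 11 [1011]: ((NOT 1 OR (1 IMPLIES NOT 1)) AND NOT 1) -> 0
  row 12 [1100]: ((NOT 0 OR (0 IMPLIES NOT 0)) AND NOT 0) -> 1
  row 13 [1101]: ((NOT 1 OR (1 IMPLIES NOT 1)) AND NOT 1) -> 0
  row 14 [1110]: ((NOT 0 OR (0 IMPLIES NOT 0)) AND NOT 0) -> 1
  row 15 [1111]: ((NOT 1 OR (1 IMPLIES NOT 1)) AND NOT 1) -> 0
Full result column, 4 rows per line (P1,P2 fixed per line; P3,P4 runs 00..11 left to right):
  rows 0-3 [P1,P2=00]: 1010  = hex A
  rows 4-7 [P1,P2=01]: 1010  = hex A
  rows 8-11 [P1,P2=10]: 1010  = hex A
  rows 12-15 [P1,P2=11]: 1010  = hex A
Output column (row 0 .. row 15) = 1010101010101010
Output column grouped in 4s = 1010 1010 1010 1010 = 0xAAAA
Convert to decimal digit by digit (value = value*16 + digit):
  A -> 10
  10*16 + 10 (A) = 170
  170*16 + 10 (A) = 2730
  2730*16 + 10 (A) = 43690
Decimal = 43690

43690


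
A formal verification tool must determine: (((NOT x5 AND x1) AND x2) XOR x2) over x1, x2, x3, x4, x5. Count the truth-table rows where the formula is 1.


Formula: (((NOT x5 AND x1) AND x2) XOR x2) over 5 vars (32 rows)
Evaluate each row (x1, x2, x3, x4, x5 as bits, MSB first):
  row 0 [00000]: (((NOT 0 AND 0) AND 0) XOR 0) -> 0
  row 1 [00001]: (((NOT 1 AND 0) AND 0) XOR 0) -> 0
  row 2 [00010]: (((NOT 0 AND 0) AND 0) XOR 0) -> 0
  row 3 [00011]: (((NOT 1 AND 0) AND 0) XOR 0) -> 0
  row 4 [00100]: (((NOT 0 AND 0) AND 0) XOR 0) -> 0
  row 5 [00101]: (((NOT 1 AND 0) AND 0) XOR 0) -> 0
  row 6 [00110]: (((NOT 0 AND 0) AND 0) XOR 0) -> 0
  row 7 [00111]: (((NOT 1 AND 0) AND 0) XOR 0) -> 0
  row 8 [01000]: (((NOT 0 AND 0) AND 1) XOR 1) -> 1
  row 9 [01001]: (((NOT 1 AND 0) AND 1) XOR 1) -> 1
  row 10 [01010]: (((NOT 0 AND 0) AND 1) XOR 1) -> 1
  row 11 [01011]: (((NOT 1 AND 0) AND 1) XOR 1) -> 1
  row 12 [01100]: (((NOT 0 AND 0) AND 1) XOR 1) -> 1
  row 13 [01101]: (((NOT 1 AND 0) AND 1) XOR 1) -> 1
  row 14 [01110]: (((NOT 0 AND 0) AND 1) XOR 1) -> 1
  row 15 [01111]: (((NOT 1 AND 0) AND 1) XOR 1) -> 1
  row 16 [10000]: (((NOT 0 AND 1) AND 0) XOR 0) -> 0
  row 17 [10001]: (((NOT 1 AND 1) AND 0) XOR 0) -> 0
  row 18 [10010]: (((NOT 0 AND 1) AND 0) XOR 0) -> 0
  row 19 [10011]: (((NOT 1 AND 1) AND 0) XOR 0) -> 0
  row 20 [10100]: (((NOT 0 AND 1) AND 0) XOR 0) -> 0
  row 21 [10101]: (((NOT 1 AND 1) AND 0) XOR 0) -> 0
  row 22 [10110]: (((NOT 0 AND 1) AND 0) XOR 0) -> 0
  row 23 [10111]: (((NOT 1 AND 1) AND 0) XOR 0) -> 0
  row 24 [11000]: (((NOT 0 AND 1) AND 1) XOR 1) -> 0
  row 25 [11001]: (((NOT 1 AND 1) AND 1) XOR 1) -> 1
  row 26 [11010]: (((NOT 0 AND 1) AND 1) XOR 1) -> 0
  row 27 [11011]: (((NOT 1 AND 1) AND 1) XOR 1) -> 1
  row 28 [11100]: (((NOT 0 AND 1) AND 1) XOR 1) -> 0
  row 29 [11101]: (((NOT 1 AND 1) AND 1) XOR 1) -> 1
  row 30 [11110]: (((NOT 0 AND 1) AND 1) XOR 1) -> 0
  row 31 [11111]: (((NOT 1 AND 1) AND 1) XOR 1) -> 1
Full result column, 8 rows per line (x1,x2 fixed per line; x3,x4,x5 runs 000..111 left to right):
  rows 0-7 [x1,x2=00]: 00000000  (ones: 0)
  rows 8-15 [x1,x2=01]: 11111111  (ones: 8)
  rows 16-23 [x1,x2=10]: 00000000  (ones: 0)
  rows 24-31 [x1,x2=11]: 01010101  (ones: 4)
Count of 1-rows = 0+8+0+4 = 12

12


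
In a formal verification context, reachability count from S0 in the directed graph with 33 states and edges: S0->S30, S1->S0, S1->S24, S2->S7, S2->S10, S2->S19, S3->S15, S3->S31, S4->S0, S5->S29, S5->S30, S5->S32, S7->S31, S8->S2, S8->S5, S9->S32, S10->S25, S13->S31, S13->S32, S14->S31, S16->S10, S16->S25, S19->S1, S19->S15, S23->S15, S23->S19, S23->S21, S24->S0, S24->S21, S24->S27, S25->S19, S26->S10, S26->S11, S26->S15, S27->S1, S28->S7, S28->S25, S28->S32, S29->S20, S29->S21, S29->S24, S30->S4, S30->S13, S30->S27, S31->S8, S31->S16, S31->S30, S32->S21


BFS from S0:
  layer 0: {S0}
  layer 1: {S30}
  layer 2: {S4, S13, S27}
  layer 3: {S1, S31, S32}
  layer 4: {S8, S16, S21, S24}
  layer 5: {S2, S5, S10, S25}
  layer 6: {S7, S19, S29}
  layer 7: {S15, S20}
Reachable set: {S0, S1, S2, S4, S5, S7, S8, S10, S13, S15, S16, S19, S20, S21, S24, S25, S27, S29, S30, S31, S32}
Count = 21

21


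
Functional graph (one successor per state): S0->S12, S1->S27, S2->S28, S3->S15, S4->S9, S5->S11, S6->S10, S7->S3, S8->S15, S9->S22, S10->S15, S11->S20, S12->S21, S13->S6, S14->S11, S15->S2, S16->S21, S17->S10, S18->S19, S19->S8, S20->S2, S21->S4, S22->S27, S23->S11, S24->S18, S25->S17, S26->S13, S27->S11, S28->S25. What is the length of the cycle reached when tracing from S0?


Trace from S0 until a state repeats:
  S0 -> S12 -> S21 -> S4 -> S9 -> S22 -> S27 -> S11 -> S20 -> S2 -> S28 -> S25 -> S17 -> S10 -> S15 -> S2
S2 first seen at step 9, revisited at step 15.
Cycle length = 15 - 9 = 6

6


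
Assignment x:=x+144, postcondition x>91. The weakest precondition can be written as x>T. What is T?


Formula: wp(x:=E, P) = P[E/x] (substitute E for x in postcondition)
Step 1: Postcondition: x>91
Step 2: Substitute x+144 for x: x+144>91
Step 3: Solve for x: x > 91-144 = -53

-53


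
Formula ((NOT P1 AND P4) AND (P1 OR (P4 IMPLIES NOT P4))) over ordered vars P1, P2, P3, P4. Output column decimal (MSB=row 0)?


Formula: ((NOT P1 AND P4) AND (P1 OR (P4 IMPLIES NOT P4))) over P1, P2, P3, P4 (16 rows)
Evaluate each row (bits = P1,P2,P3,P4, MSB first):
  row 0 [0000]: ((NOT 0 AND 0) AND (0 OR (0 IMPLIES NOT 0))) -> 0
  row 1 [0001]: ((NOT 0 AND 1) AND (0 OR (1 IMPLIES NOT 1))) -> 0
  row 2 [0010]: ((NOT 0 AND 0) AND (0 OR (0 IMPLIES NOT 0))) -> 0
  row 3 [0011]: ((NOT 0 AND 1) AND (0 OR (1 IMPLIES NOT 1))) -> 0
  row 4 [0100]: ((NOT 0 AND 0) AND (0 OR (0 IMPLIES NOT 0))) -> 0
  row 5 [0101]: ((NOT 0 AND 1) AND (0 OR (1 IMPLIES NOT 1))) -> 0
  row 6 [0110]: ((NOT 0 AND 0) AND (0 OR (0 IMPLIES NOT 0))) -> 0
  row 7 [0111]: ((NOT 0 AND 1) AND (0 OR (1 IMPLIES NOT 1))) -> 0
  row 8 [1000]: ((NOT 1 AND 0) AND (1 OR (0 IMPLIES NOT 0))) -> 0
  row 9 [1001]: ((NOT 1 AND 1) AND (1 OR (1 IMPLIES NOT 1))) -> 0
  row 10 [1010]: ((NOT 1 AND 0) AND (1 OR (0 IMPLIES NOT 0))) -> 0
  row 11 [1011]: ((NOT 1 AND 1) AND (1 OR (1 IMPLIES NOT 1))) -> 0
  row 12 [1100]: ((NOT 1 AND 0) AND (1 OR (0 IMPLIES NOT 0))) -> 0
  row 13 [1101]: ((NOT 1 AND 1) AND (1 OR (1 IMPLIES NOT 1))) -> 0
  row 14 [1110]: ((NOT 1 AND 0) AND (1 OR (0 IMPLIES NOT 0))) -> 0
  row 15 [1111]: ((NOT 1 AND 1) AND (1 OR (1 IMPLIES NOT 1))) -> 0
Full result column, 4 rows per line (P1,P2 fixed per line; P3,P4 runs 00..11 left to right):
  rows 0-3 [P1,P2=00]: 0000  = hex 0
  rows 4-7 [P1,P2=01]: 0000  = hex 0
  rows 8-11 [P1,P2=10]: 0000  = hex 0
  rows 12-15 [P1,P2=11]: 0000  = hex 0
Output column (row 0 .. row 15) = 0000000000000000
Output column grouped in 4s = 0000 0000 0000 0000 = 0x0000
Convert to decimal digit by digit (value = value*16 + digit):
  0 -> 0
  0*16 + 0 = 0
  0*16 + 0 = 0
  0*16 + 0 = 0
Decimal = 0

0


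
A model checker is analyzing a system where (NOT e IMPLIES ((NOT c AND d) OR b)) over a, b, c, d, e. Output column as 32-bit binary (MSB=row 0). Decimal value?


Formula: (NOT e IMPLIES ((NOT c AND d) OR b)) over a, b, c, d, e (32 rows)
Evaluate each row (bits = a,b,c,d,e, MSB first):
  row 0 [00000]: (NOT 0 IMPLIES ((NOT 0 AND 0) OR 0)) -> 0
  row 1 [00001]: (NOT 1 IMPLIES ((NOT 0 AND 0) OR 0)) -> 1
  row 2 [00010]: (NOT 0 IMPLIES ((NOT 0 AND 1) OR 0)) -> 1
  row 3 [00011]: (NOT 1 IMPLIES ((NOT 0 AND 1) OR 0)) -> 1
  row 4 [00100]: (NOT 0 IMPLIES ((NOT 1 AND 0) OR 0)) -> 0
  row 5 [00101]: (NOT 1 IMPLIES ((NOT 1 AND 0) OR 0)) -> 1
  row 6 [00110]: (NOT 0 IMPLIES ((NOT 1 AND 1) OR 0)) -> 0
  row 7 [00111]: (NOT 1 IMPLIES ((NOT 1 AND 1) OR 0)) -> 1
  row 8 [01000]: (NOT 0 IMPLIES ((NOT 0 AND 0) OR 1)) -> 1
  row 9 [01001]: (NOT 1 IMPLIES ((NOT 0 AND 0) OR 1)) -> 1
  row 10 [01010]: (NOT 0 IMPLIES ((NOT 0 AND 1) OR 1)) -> 1
  row 11 [01011]: (NOT 1 IMPLIES ((NOT 0 AND 1) OR 1)) -> 1
  row 12 [01100]: (NOT 0 IMPLIES ((NOT 1 AND 0) OR 1)) -> 1
  row 13 [01101]: (NOT 1 IMPLIES ((NOT 1 AND 0) OR 1)) -> 1
  row 14 [01110]: (NOT 0 IMPLIES ((NOT 1 AND 1) OR 1)) -> 1
  row 15 [01111]: (NOT 1 IMPLIES ((NOT 1 AND 1) OR 1)) -> 1
  row 16 [10000]: (NOT 0 IMPLIES ((NOT 0 AND 0) OR 0)) -> 0
  row 17 [10001]: (NOT 1 IMPLIES ((NOT 0 AND 0) OR 0)) -> 1
  row 18 [10010]: (NOT 0 IMPLIES ((NOT 0 AND 1) OR 0)) -> 1
  row 19 [10011]: (NOT 1 IMPLIES ((NOT 0 AND 1) OR 0)) -> 1
  row 20 [10100]: (NOT 0 IMPLIES ((NOT 1 AND 0) OR 0)) -> 0
  row 21 [10101]: (NOT 1 IMPLIES ((NOT 1 AND 0) OR 0)) -> 1
  row 22 [10110]: (NOT 0 IMPLIES ((NOT 1 AND 1) OR 0)) -> 0
  row 23 [10111]: (NOT 1 IMPLIES ((NOT 1 AND 1) OR 0)) -> 1
  row 24 [11000]: (NOT 0 IMPLIES ((NOT 0 AND 0) OR 1)) -> 1
  row 25 [11001]: (NOT 1 IMPLIES ((NOT 0 AND 0) OR 1)) -> 1
  row 26 [11010]: (NOT 0 IMPLIES ((NOT 0 AND 1) OR 1)) -> 1
  row 27 [11011]: (NOT 1 IMPLIES ((NOT 0 AND 1) OR 1)) -> 1
  row 28 [11100]: (NOT 0 IMPLIES ((NOT 1 AND 0) OR 1)) -> 1
  row 29 [11101]: (NOT 1 IMPLIES ((NOT 1 AND 0) OR 1)) -> 1
  row 30 [11110]: (NOT 0 IMPLIES ((NOT 1 AND 1) OR 1)) -> 1
  row 31 [11111]: (NOT 1 IMPLIES ((NOT 1 AND 1) OR 1)) -> 1
Full result column, 4 rows per line (a,b,c fixed per line; d,e runs 00..11 left to right):
  rows 0-3 [a,b,c=000]: 0111  = hex 7
  rows 4-7 [a,b,c=001]: 0101  = hex 5
  rows 8-11 [a,b,c=010]: 1111  = hex F
  rows 12-15 [a,b,c=011]: 1111  = hex F
  rows 16-19 [a,b,c=100]: 0111  = hex 7
  rows 20-23 [a,b,c=101]: 0101  = hex 5
  rows 24-27 [a,b,c=110]: 1111  = hex F
  rows 28-31 [a,b,c=111]: 1111  = hex F
Output column (row 0 .. row 31) = 01110101111111110111010111111111
Output column grouped in 4s = 0111 0101 1111 1111 0111 0101 1111 1111 = 0x75FF75FF
Convert to decimal digit by digit (value = value*16 + digit):
  7 -> 7
  7*16 + 5 = 117
  117*16 + 15 (F) = 1887
  1887*16 + 15 (F) = 30207
  30207*16 + 7 = 483319
  483319*16 + 5 = 7733109
  7733109*16 + 15 (F) = 123729759
  123729759*16 + 15 (F) = 1979676159
Decimal = 1979676159

1979676159


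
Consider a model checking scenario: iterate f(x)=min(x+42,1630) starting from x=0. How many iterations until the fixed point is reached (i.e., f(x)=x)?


Step 1: x=0, cap=1630, increment=42
Step 2: x grows by 42 each step until capped at 1630; fixed point is x=1630
Step 3: iterations = ceil(1630/42) = 39

39


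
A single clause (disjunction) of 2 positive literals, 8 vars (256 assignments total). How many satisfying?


Step 1: Total=2^8=256
Step 2: Unsat when all 2 false: 2^6=64
Step 3: Sat=256-64=192

192


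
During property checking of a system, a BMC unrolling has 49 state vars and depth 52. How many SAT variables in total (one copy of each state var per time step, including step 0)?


BMC unrolls to depth k, creating one copy of each state var for steps 0..k.
Step count = 52 + 1 = 53 (steps 0 through 52)
Vars per step = 49
Total = 49 * 53 = 2597

2597


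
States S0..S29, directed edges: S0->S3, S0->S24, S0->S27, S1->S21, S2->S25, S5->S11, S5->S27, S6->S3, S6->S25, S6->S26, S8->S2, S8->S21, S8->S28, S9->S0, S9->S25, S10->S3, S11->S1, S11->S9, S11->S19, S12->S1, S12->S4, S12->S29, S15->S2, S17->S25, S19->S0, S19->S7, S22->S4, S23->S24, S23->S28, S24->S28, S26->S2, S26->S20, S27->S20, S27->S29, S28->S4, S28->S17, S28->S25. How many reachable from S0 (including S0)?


BFS from S0:
  layer 0: {S0}
  layer 1: {S3, S24, S27}
  layer 2: {S20, S28, S29}
  layer 3: {S4, S17, S25}
Reachable set: {S0, S3, S4, S17, S20, S24, S25, S27, S28, S29}
Count = 10

10


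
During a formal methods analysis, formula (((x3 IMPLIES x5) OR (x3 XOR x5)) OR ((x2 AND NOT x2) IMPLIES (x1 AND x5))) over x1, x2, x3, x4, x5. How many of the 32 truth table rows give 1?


Formula: (((x3 IMPLIES x5) OR (x3 XOR x5)) OR ((x2 AND NOT x2) IMPLIES (x1 AND x5))) over 5 vars (32 rows)
Evaluate each row (x1, x2, x3, x4, x5 as bits, MSB first):
  row 0 [00000]: (((0 IMPLIES 0) OR (0 XOR 0)) OR ((0 AND NOT 0) IMPLIES (0 AND 0))) -> 1
  row 1 [00001]: (((0 IMPLIES 1) OR (0 XOR 1)) OR ((0 AND NOT 0) IMPLIES (0 AND 1))) -> 1
  row 2 [00010]: (((0 IMPLIES 0) OR (0 XOR 0)) OR ((0 AND NOT 0) IMPLIES (0 AND 0))) -> 1
  row 3 [00011]: (((0 IMPLIES 1) OR (0 XOR 1)) OR ((0 AND NOT 0) IMPLIES (0 AND 1))) -> 1
  row 4 [00100]: (((1 IMPLIES 0) OR (1 XOR 0)) OR ((0 AND NOT 0) IMPLIES (0 AND 0))) -> 1
  row 5 [00101]: (((1 IMPLIES 1) OR (1 XOR 1)) OR ((0 AND NOT 0) IMPLIES (0 AND 1))) -> 1
  row 6 [00110]: (((1 IMPLIES 0) OR (1 XOR 0)) OR ((0 AND NOT 0) IMPLIES (0 AND 0))) -> 1
  row 7 [00111]: (((1 IMPLIES 1) OR (1 XOR 1)) OR ((0 AND NOT 0) IMPLIES (0 AND 1))) -> 1
  row 8 [01000]: (((0 IMPLIES 0) OR (0 XOR 0)) OR ((1 AND NOT 1) IMPLIES (0 AND 0))) -> 1
  row 9 [01001]: (((0 IMPLIES 1) OR (0 XOR 1)) OR ((1 AND NOT 1) IMPLIES (0 AND 1))) -> 1
  row 10 [01010]: (((0 IMPLIES 0) OR (0 XOR 0)) OR ((1 AND NOT 1) IMPLIES (0 AND 0))) -> 1
  row 11 [01011]: (((0 IMPLIES 1) OR (0 XOR 1)) OR ((1 AND NOT 1) IMPLIES (0 AND 1))) -> 1
  row 12 [01100]: (((1 IMPLIES 0) OR (1 XOR 0)) OR ((1 AND NOT 1) IMPLIES (0 AND 0))) -> 1
  row 13 [01101]: (((1 IMPLIES 1) OR (1 XOR 1)) OR ((1 AND NOT 1) IMPLIES (0 AND 1))) -> 1
  row 14 [01110]: (((1 IMPLIES 0) OR (1 XOR 0)) OR ((1 AND NOT 1) IMPLIES (0 AND 0))) -> 1
  row 15 [01111]: (((1 IMPLIES 1) OR (1 XOR 1)) OR ((1 AND NOT 1) IMPLIES (0 AND 1))) -> 1
  row 16 [10000]: (((0 IMPLIES 0) OR (0 XOR 0)) OR ((0 AND NOT 0) IMPLIES (1 AND 0))) -> 1
  row 17 [10001]: (((0 IMPLIES 1) OR (0 XOR 1)) OR ((0 AND NOT 0) IMPLIES (1 AND 1))) -> 1
  row 18 [10010]: (((0 IMPLIES 0) OR (0 XOR 0)) OR ((0 AND NOT 0) IMPLIES (1 AND 0))) -> 1
  row 19 [10011]: (((0 IMPLIES 1) OR (0 XOR 1)) OR ((0 AND NOT 0) IMPLIES (1 AND 1))) -> 1
  row 20 [10100]: (((1 IMPLIES 0) OR (1 XOR 0)) OR ((0 AND NOT 0) IMPLIES (1 AND 0))) -> 1
  row 21 [10101]: (((1 IMPLIES 1) OR (1 XOR 1)) OR ((0 AND NOT 0) IMPLIES (1 AND 1))) -> 1
  row 22 [10110]: (((1 IMPLIES 0) OR (1 XOR 0)) OR ((0 AND NOT 0) IMPLIES (1 AND 0))) -> 1
  row 23 [10111]: (((1 IMPLIES 1) OR (1 XOR 1)) OR ((0 AND NOT 0) IMPLIES (1 AND 1))) -> 1
  row 24 [11000]: (((0 IMPLIES 0) OR (0 XOR 0)) OR ((1 AND NOT 1) IMPLIES (1 AND 0))) -> 1
  row 25 [11001]: (((0 IMPLIES 1) OR (0 XOR 1)) OR ((1 AND NOT 1) IMPLIES (1 AND 1))) -> 1
  row 26 [11010]: (((0 IMPLIES 0) OR (0 XOR 0)) OR ((1 AND NOT 1) IMPLIES (1 AND 0))) -> 1
  row 27 [11011]: (((0 IMPLIES 1) OR (0 XOR 1)) OR ((1 AND NOT 1) IMPLIES (1 AND 1))) -> 1
  row 28 [11100]: (((1 IMPLIES 0) OR (1 XOR 0)) OR ((1 AND NOT 1) IMPLIES (1 AND 0))) -> 1
  row 29 [11101]: (((1 IMPLIES 1) OR (1 XOR 1)) OR ((1 AND NOT 1) IMPLIES (1 AND 1))) -> 1
  row 30 [11110]: (((1 IMPLIES 0) OR (1 XOR 0)) OR ((1 AND NOT 1) IMPLIES (1 AND 0))) -> 1
  row 31 [11111]: (((1 IMPLIES 1) OR (1 XOR 1)) OR ((1 AND NOT 1) IMPLIES (1 AND 1))) -> 1
Full result column, 8 rows per line (x1,x2 fixed per line; x3,x4,x5 runs 000..111 left to right):
  rows 0-7 [x1,x2=00]: 11111111  (ones: 8)
  rows 8-15 [x1,x2=01]: 11111111  (ones: 8)
  rows 16-23 [x1,x2=10]: 11111111  (ones: 8)
  rows 24-31 [x1,x2=11]: 11111111  (ones: 8)
Count of 1-rows = 8+8+8+8 = 32

32


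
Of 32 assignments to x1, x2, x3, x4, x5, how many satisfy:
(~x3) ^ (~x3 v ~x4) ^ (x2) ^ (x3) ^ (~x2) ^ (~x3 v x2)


CNF with 6 clauses over 5 vars (32 assignments).
An assignment satisfies CNF iff every clause has >=1 true literal.
Check each row (bits = x1,x2,x3,x4,x5; clause T/F shown):
  row 0 [00000]: clauses=TTFFTT -> 0
  row 1 [00001]: clauses=TTFFTT -> 0
  row 2 [00010]: clauses=TTFFTT -> 0
  row 3 [00011]: clauses=TTFFTT -> 0
  row 4 [00100]: clauses=FTFTTF -> 0
  row 5 [00101]: clauses=FTFTTF -> 0
  row 6 [00110]: clauses=FFFTTF -> 0
  row 7 [00111]: clauses=FFFTTF -> 0
  row 8 [01000]: clauses=TTTFFT -> 0
  row 9 [01001]: clauses=TTTFFT -> 0
  row 10 [01010]: clauses=TTTFFT -> 0
  row 11 [01011]: clauses=TTTFFT -> 0
  row 12 [01100]: clauses=FTTTFT -> 0
  row 13 [01101]: clauses=FTTTFT -> 0
  row 14 [01110]: clauses=FFTTFT -> 0
  row 15 [01111]: clauses=FFTTFT -> 0
  row 16 [10000]: clauses=TTFFTT -> 0
  row 17 [10001]: clauses=TTFFTT -> 0
  row 18 [10010]: clauses=TTFFTT -> 0
  row 19 [10011]: clauses=TTFFTT -> 0
  row 20 [10100]: clauses=FTFTTF -> 0
  row 21 [10101]: clauses=FTFTTF -> 0
  row 22 [10110]: clauses=FFFTTF -> 0
  row 23 [10111]: clauses=FFFTTF -> 0
  row 24 [11000]: clauses=TTTFFT -> 0
  row 25 [11001]: clauses=TTTFFT -> 0
  row 26 [11010]: clauses=TTTFFT -> 0
  row 27 [11011]: clauses=TTTFFT -> 0
  row 28 [11100]: clauses=FTTTFT -> 0
  row 29 [11101]: clauses=FTTTFT -> 0
  row 30 [11110]: clauses=FFTTFT -> 0
  row 31 [11111]: clauses=FFTTFT -> 0
Full result column, 8 rows per line (x1,x2 fixed per line; x3,x4,x5 runs 000..111 left to right):
  rows 0-7 [x1,x2=00]: 00000000  (ones: 0)
  rows 8-15 [x1,x2=01]: 00000000  (ones: 0)
  rows 16-23 [x1,x2=10]: 00000000  (ones: 0)
  rows 24-31 [x1,x2=11]: 00000000  (ones: 0)
Satisfying assignments = 0+0+0+0 = 0

0


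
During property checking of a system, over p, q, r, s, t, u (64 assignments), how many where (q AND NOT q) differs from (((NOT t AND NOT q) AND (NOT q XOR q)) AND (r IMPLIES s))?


F1 = (q AND NOT q)
F2 = (((NOT t AND NOT q) AND (NOT q XOR q)) AND (r IMPLIES s))
Evaluate both on each of 64 rows (bits = p,q,r,s,t,u):
  row 0 [000000]: F1=0 F2=1 (differ) -> 1
  row 1 [000001]: F1=0 F2=1 (differ) -> 1
  row 2 [000010]: F1=0 F2=0 -> 0
  row 3 [000011]: F1=0 F2=0 -> 0
  row 4 [000100]: F1=0 F2=1 (differ) -> 1
  (every remaining row is evaluated the same way; all 64 results are listed next)
Full result column, 8 rows per line (p,q,r fixed per line; s,t,u runs 000..111 left to right):
  rows 0-7 [p,q,r=000]: 11001100  (ones: 4)
  rows 8-15 [p,q,r=001]: 00001100  (ones: 2)
  rows 16-23 [p,q,r=010]: 00000000  (ones: 0)
  rows 24-31 [p,q,r=011]: 00000000  (ones: 0)
  rows 32-39 [p,q,r=100]: 11001100  (ones: 4)
  rows 40-47 [p,q,r=101]: 00001100  (ones: 2)
  rows 48-55 [p,q,r=110]: 00000000  (ones: 0)
  rows 56-63 [p,q,r=111]: 00000000  (ones: 0)
Disagreements = 4+2+0+0+4+2+0+0 = 12

12


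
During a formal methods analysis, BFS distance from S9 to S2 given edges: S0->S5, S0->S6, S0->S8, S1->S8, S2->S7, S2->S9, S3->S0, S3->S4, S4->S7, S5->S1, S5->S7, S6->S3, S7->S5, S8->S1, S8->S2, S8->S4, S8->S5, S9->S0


BFS layer-by-layer from S9:
  dist 0: {S9}
  dist 1: {S0}
  dist 2: {S5, S6, S8}
  dist 3: {S1, S2, S3, S4, S7}
  -> S2 reached at distance 3
Shortest path length = 3

3


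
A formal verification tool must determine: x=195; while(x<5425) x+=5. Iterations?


Step 1: x goes from 195 toward 5425 by 5; the body runs while x<5425, so iterations = ceil((bound-start)/step)
Step 2: Distance=5230
Step 3: ceil(5230/5)=1046

1046


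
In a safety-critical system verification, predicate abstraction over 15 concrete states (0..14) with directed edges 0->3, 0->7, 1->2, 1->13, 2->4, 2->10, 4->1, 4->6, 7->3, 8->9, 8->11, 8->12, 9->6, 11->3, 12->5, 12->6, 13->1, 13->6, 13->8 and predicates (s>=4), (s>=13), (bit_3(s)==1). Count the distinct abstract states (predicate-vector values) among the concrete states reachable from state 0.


BFS from 0:
Concrete reachable: {0, 3, 7}
Abstract via predicates (s>=4), (s>=13), (bit_3(s)==1):
  (0,0,0) <- {0, 3}
  (1,0,0) <- {7}
Distinct abstract states = 2

2


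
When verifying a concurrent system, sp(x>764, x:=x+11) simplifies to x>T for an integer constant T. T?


Formula: sp(P, x:=E) = exists old_x. (x = E[old_x/x]) AND P[old_x/x] (old_x is the value of x before the assignment; eliminate old_x by solving x = E[old_x/x] for old_x)
Step 1: Precondition P: x>764, i.e. old_x > 764
Step 2: Assignment gives x = old_x + 11, so old_x = x - 11
Step 3: Substitute into P: x - 11 > 764
Step 4: Simplify: x > 764+11 = 775

775


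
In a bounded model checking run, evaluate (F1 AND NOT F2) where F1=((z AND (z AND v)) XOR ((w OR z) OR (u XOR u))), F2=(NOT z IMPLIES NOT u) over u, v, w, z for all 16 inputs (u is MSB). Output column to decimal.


F1 = ((z AND (z AND v)) XOR ((w OR z) OR (u XOR u)))
F2 = (NOT z IMPLIES NOT u)
Counterexample to F1=>F2 is where F1=1 and F2=0.
Evaluate each row (bits = u,v,w,z, MSB first):
  row 0 [0000]: F1=0 F2=1 -> F1&~F2 -> 0
  row 1 [0001]: F1=1 F2=1 -> F1&~F2 -> 0
  row 2 [0010]: F1=1 F2=1 -> F1&~F2 -> 0
  row 3 [0011]: F1=1 F2=1 -> F1&~F2 -> 0
  row 4 [0100]: F1=0 F2=1 -> F1&~F2 -> 0
  row 5 [0101]: F1=0 F2=1 -> F1&~F2 -> 0
  row 6 [0110]: F1=1 F2=1 -> F1&~F2 -> 0
  row 7 [0111]: F1=0 F2=1 -> F1&~F2 -> 0
  row 8 [1000]: F1=0 F2=0 -> F1&~F2 -> 0
  row 9 [1001]: F1=1 F2=1 -> F1&~F2 -> 0
  row 10 [1010]: F1=1 F2=0 -> F1&~F2 -> 1
  row 11 [1011]: F1=1 F2=1 -> F1&~F2 -> 0
  row 12 [1100]: F1=0 F2=0 -> F1&~F2 -> 0
  row 13 [1101]: F1=0 F2=1 -> F1&~F2 -> 0
  row 14 [1110]: F1=1 F2=0 -> F1&~F2 -> 1
  row 15 [1111]: F1=0 F2=1 -> F1&~F2 -> 0
Full result column, 4 rows per line (u,v fixed per line; w,z runs 00..11 left to right):
  rows 0-3 [u,v=00]: 0000  = hex 0
  rows 4-7 [u,v=01]: 0000  = hex 0
  rows 8-11 [u,v=10]: 0010  = hex 2
  rows 12-15 [u,v=11]: 0010  = hex 2
Counterexample vector (row 0 .. row 15) = 0000000000100010
Output column grouped in 4s = 0000 0000 0010 0010 = 0x0022
Convert to decimal digit by digit (value = value*16 + digit):
  0 -> 0
  0*16 + 0 = 0
  0*16 + 2 = 2
  2*16 + 2 = 34
Decimal = 34

34


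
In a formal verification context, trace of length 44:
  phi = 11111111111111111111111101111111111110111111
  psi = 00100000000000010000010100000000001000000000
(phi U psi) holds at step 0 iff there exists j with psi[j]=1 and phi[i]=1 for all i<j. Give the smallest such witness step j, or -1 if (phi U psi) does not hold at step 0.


(phi U psi) at 0: need smallest j with psi[j]=1 and phi[i]=1 for all i in [0,j).
Scan from step 0:
  step 0: phi=1, psi=0 -> continue
  step 1: phi=1, psi=0 -> continue
  step 2: psi=1 and phi held for [0,2) -> witness found
Witness step = 2

2


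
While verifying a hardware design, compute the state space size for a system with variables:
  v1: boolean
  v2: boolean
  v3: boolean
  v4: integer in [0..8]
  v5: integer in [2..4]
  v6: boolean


State space = product of domain sizes of all variables.
Domain sizes:
  v1 (boolean): 2
  v2 (boolean): 2
  v3 (boolean): 2
  v4 (integer in [0..8]): 9
  v5 (integer in [2..4]): 3
  v6 (boolean): 2
Product = 2 * 2 * 2 * 9 * 3 * 2 = 432

432


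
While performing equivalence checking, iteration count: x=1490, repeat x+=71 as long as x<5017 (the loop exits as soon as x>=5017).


Step 1: x goes from 1490 toward 5017 by 71; the body runs while x<5017, so iterations = ceil((bound-start)/step)
Step 2: Distance=3527
Step 3: ceil(3527/71)=50

50


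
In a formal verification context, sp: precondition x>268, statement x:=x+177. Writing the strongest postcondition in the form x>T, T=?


Formula: sp(P, x:=E) = exists old_x. (x = E[old_x/x]) AND P[old_x/x] (old_x is the value of x before the assignment; eliminate old_x by solving x = E[old_x/x] for old_x)
Step 1: Precondition P: x>268, i.e. old_x > 268
Step 2: Assignment gives x = old_x + 177, so old_x = x - 177
Step 3: Substitute into P: x - 177 > 268
Step 4: Simplify: x > 268+177 = 445

445


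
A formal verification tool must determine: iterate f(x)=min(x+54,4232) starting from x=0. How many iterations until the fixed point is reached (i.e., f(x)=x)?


Step 1: x=0, cap=4232, increment=54
Step 2: x grows by 54 each step until capped at 4232; fixed point is x=4232
Step 3: iterations = ceil(4232/54) = 79

79


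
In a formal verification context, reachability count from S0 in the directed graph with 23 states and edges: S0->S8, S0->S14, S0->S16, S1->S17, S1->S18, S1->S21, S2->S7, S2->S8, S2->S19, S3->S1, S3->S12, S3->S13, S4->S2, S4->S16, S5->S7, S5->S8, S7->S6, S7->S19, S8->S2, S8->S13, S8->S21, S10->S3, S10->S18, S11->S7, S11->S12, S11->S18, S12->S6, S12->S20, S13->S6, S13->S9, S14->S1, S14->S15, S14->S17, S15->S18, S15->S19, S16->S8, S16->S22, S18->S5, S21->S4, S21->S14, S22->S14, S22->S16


BFS from S0:
  layer 0: {S0}
  layer 1: {S8, S14, S16}
  layer 2: {S1, S2, S13, S15, S17, S21, S22}
  layer 3: {S4, S6, S7, S9, S18, S19}
  layer 4: {S5}
Reachable set: {S0, S1, S2, S4, S5, S6, S7, S8, S9, S13, S14, S15, S16, S17, S18, S19, S21, S22}
Count = 18

18


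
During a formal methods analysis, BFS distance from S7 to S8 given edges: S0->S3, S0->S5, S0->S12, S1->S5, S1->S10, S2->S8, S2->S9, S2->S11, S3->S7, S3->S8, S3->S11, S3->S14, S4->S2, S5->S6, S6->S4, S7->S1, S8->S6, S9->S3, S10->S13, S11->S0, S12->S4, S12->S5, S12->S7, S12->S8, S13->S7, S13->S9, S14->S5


BFS layer-by-layer from S7:
  dist 0: {S7}
  dist 1: {S1}
  dist 2: {S5, S10}
  dist 3: {S6, S13}
  dist 4: {S4, S9}
  dist 5: {S2, S3}
  dist 6: {S8, S11, S14}
  -> S8 reached at distance 6
Shortest path length = 6

6


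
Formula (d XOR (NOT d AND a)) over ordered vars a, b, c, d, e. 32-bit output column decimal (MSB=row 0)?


Formula: (d XOR (NOT d AND a)) over a, b, c, d, e (32 rows)
Evaluate each row (bits = a,b,c,d,e, MSB first):
  row 0 [00000]: (0 XOR (NOT 0 AND 0)) -> 0
  row 1 [00001]: (0 XOR (NOT 0 AND 0)) -> 0
  row 2 [00010]: (1 XOR (NOT 1 AND 0)) -> 1
  row 3 [00011]: (1 XOR (NOT 1 AND 0)) -> 1
  row 4 [00100]: (0 XOR (NOT 0 AND 0)) -> 0
  row 5 [00101]: (0 XOR (NOT 0 AND 0)) -> 0
  row 6 [00110]: (1 XOR (NOT 1 AND 0)) -> 1
  row 7 [00111]: (1 XOR (NOT 1 AND 0)) -> 1
  row 8 [01000]: (0 XOR (NOT 0 AND 0)) -> 0
  row 9 [01001]: (0 XOR (NOT 0 AND 0)) -> 0
  row 10 [01010]: (1 XOR (NOT 1 AND 0)) -> 1
  row 11 [01011]: (1 XOR (NOT 1 AND 0)) -> 1
  row 12 [01100]: (0 XOR (NOT 0 AND 0)) -> 0
  row 13 [01101]: (0 XOR (NOT 0 AND 0)) -> 0
  row 14 [01110]: (1 XOR (NOT 1 AND 0)) -> 1
  row 15 [01111]: (1 XOR (NOT 1 AND 0)) -> 1
  row 16 [10000]: (0 XOR (NOT 0 AND 1)) -> 1
  row 17 [10001]: (0 XOR (NOT 0 AND 1)) -> 1
  row 18 [10010]: (1 XOR (NOT 1 AND 1)) -> 1
  row 19 [10011]: (1 XOR (NOT 1 AND 1)) -> 1
  row 20 [10100]: (0 XOR (NOT 0 AND 1)) -> 1
  row 21 [10101]: (0 XOR (NOT 0 AND 1)) -> 1
  row 22 [10110]: (1 XOR (NOT 1 AND 1)) -> 1
  row 23 [10111]: (1 XOR (NOT 1 AND 1)) -> 1
  row 24 [11000]: (0 XOR (NOT 0 AND 1)) -> 1
  row 25 [11001]: (0 XOR (NOT 0 AND 1)) -> 1
  row 26 [11010]: (1 XOR (NOT 1 AND 1)) -> 1
  row 27 [11011]: (1 XOR (NOT 1 AND 1)) -> 1
  row 28 [11100]: (0 XOR (NOT 0 AND 1)) -> 1
  row 29 [11101]: (0 XOR (NOT 0 AND 1)) -> 1
  row 30 [11110]: (1 XOR (NOT 1 AND 1)) -> 1
  row 31 [11111]: (1 XOR (NOT 1 AND 1)) -> 1
Full result column, 4 rows per line (a,b,c fixed per line; d,e runs 00..11 left to right):
  rows 0-3 [a,b,c=000]: 0011  = hex 3
  rows 4-7 [a,b,c=001]: 0011  = hex 3
  rows 8-11 [a,b,c=010]: 0011  = hex 3
  rows 12-15 [a,b,c=011]: 0011  = hex 3
  rows 16-19 [a,b,c=100]: 1111  = hex F
  rows 20-23 [a,b,c=101]: 1111  = hex F
  rows 24-27 [a,b,c=110]: 1111  = hex F
  rows 28-31 [a,b,c=111]: 1111  = hex F
Output column (row 0 .. row 31) = 00110011001100111111111111111111
Output column grouped in 4s = 0011 0011 0011 0011 1111 1111 1111 1111 = 0x3333FFFF
Convert to decimal digit by digit (value = value*16 + digit):
  3 -> 3
  3*16 + 3 = 51
  51*16 + 3 = 819
  819*16 + 3 = 13107
  13107*16 + 15 (F) = 209727
  209727*16 + 15 (F) = 3355647
  3355647*16 + 15 (F) = 53690367
  53690367*16 + 15 (F) = 859045887
Decimal = 859045887

859045887


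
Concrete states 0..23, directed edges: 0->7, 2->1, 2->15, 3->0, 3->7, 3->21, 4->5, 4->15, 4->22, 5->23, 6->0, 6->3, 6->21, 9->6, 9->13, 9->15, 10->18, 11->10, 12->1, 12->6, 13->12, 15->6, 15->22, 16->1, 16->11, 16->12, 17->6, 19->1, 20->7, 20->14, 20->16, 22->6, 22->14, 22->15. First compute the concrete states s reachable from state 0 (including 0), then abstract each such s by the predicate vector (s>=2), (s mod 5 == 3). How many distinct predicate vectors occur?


BFS from 0:
Concrete reachable: {0, 7}
Abstract via predicates (s>=2), (s mod 5 == 3):
  (0,0) <- {0}
  (1,0) <- {7}
Distinct abstract states = 2

2


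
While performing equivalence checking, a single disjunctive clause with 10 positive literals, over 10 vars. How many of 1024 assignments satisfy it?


Step 1: Total=2^10=1024
Step 2: Unsat when all 10 false: 2^0=1
Step 3: Sat=1024-1=1023

1023


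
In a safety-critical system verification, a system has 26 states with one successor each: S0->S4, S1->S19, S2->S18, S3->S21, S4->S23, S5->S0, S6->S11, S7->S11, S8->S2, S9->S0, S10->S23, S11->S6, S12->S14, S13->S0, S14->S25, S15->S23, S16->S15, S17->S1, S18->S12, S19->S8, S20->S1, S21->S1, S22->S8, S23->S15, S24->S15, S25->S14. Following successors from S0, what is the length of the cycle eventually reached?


Trace from S0 until a state repeats:
  S0 -> S4 -> S23 -> S15 -> S23
S23 first seen at step 2, revisited at step 4.
Cycle length = 4 - 2 = 2

2


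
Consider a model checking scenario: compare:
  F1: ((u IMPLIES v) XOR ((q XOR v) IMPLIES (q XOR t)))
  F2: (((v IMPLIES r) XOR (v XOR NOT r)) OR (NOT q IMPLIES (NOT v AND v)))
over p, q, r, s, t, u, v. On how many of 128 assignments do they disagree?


F1 = ((u IMPLIES v) XOR ((q XOR v) IMPLIES (q XOR t)))
F2 = (((v IMPLIES r) XOR (v XOR NOT r)) OR (NOT q IMPLIES (NOT v AND v)))
Evaluate both on each of 128 rows (bits = p,q,r,s,t,u,v):
  row 0 [0000000]: F1=0 F2=0 -> 0
  row 1 [0000001]: F1=1 F2=0 (differ) -> 1
  row 2 [0000010]: F1=1 F2=0 (differ) -> 1
  row 3 [0000011]: F1=1 F2=0 (differ) -> 1
  row 4 [0000100]: F1=0 F2=0 -> 0
  (every remaining row is evaluated the same way; all 128 results are listed next)
Full result column, 8 rows per line (p,q,r,s fixed per line; t,u,v runs 000..111 left to right):
  rows 0-7 [p,q,r,s=0000]: 01110010  (ones: 4)
  rows 8-15 [p,q,r,s=0001]: 01110010  (ones: 4)
  rows 16-23 [p,q,r,s=0010]: 11011000  (ones: 4)
  rows 24-31 [p,q,r,s=0011]: 11011000  (ones: 4)
  rows 32-39 [p,q,r,s=0100]: 11010111  (ones: 6)
  rows 40-47 [p,q,r,s=0101]: 11010111  (ones: 6)
  rows 48-55 [p,q,r,s=0110]: 11010111  (ones: 6)
  rows 56-63 [p,q,r,s=0111]: 11010111  (ones: 6)
  rows 64-71 [p,q,r,s=1000]: 01110010  (ones: 4)
  rows 72-79 [p,q,r,s=1001]: 01110010  (ones: 4)
  rows 80-87 [p,q,r,s=1010]: 11011000  (ones: 4)
  rows 88-95 [p,q,r,s=1011]: 11011000  (ones: 4)
  rows 96-103 [p,q,r,s=1100]: 11010111  (ones: 6)
  rows 104-111 [p,q,r,s=1101]: 11010111  (ones: 6)
  rows 112-119 [p,q,r,s=1110]: 11010111  (ones: 6)
  rows 120-127 [p,q,r,s=1111]: 11010111  (ones: 6)
Disagreements = 4+4+4+4+6+6+6+6+4+4+4+4+6+6+6+6 = 80

80


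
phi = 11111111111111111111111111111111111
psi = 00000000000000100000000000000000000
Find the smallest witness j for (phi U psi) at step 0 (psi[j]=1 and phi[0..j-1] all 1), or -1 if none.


(phi U psi) at 0: need smallest j with psi[j]=1 and phi[i]=1 for all i in [0,j).
Scan from step 0:
  step 0: phi=1, psi=0 -> continue
  step 1: phi=1, psi=0 -> continue
  step 2: phi=1, psi=0 -> continue
  step 3: phi=1, psi=0 -> continue
  step 14: psi=1 and phi held for [0,14) -> witness found
Witness step = 14

14


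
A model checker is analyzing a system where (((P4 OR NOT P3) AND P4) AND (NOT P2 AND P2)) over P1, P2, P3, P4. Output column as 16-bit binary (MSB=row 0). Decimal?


Formula: (((P4 OR NOT P3) AND P4) AND (NOT P2 AND P2)) over P1, P2, P3, P4 (16 rows)
Evaluate each row (bits = P1,P2,P3,P4, MSB first):
  row 0 [0000]: (((0 OR NOT 0) AND 0) AND (NOT 0 AND 0)) -> 0
  row 1 [0001]: (((1 OR NOT 0) AND 1) AND (NOT 0 AND 0)) -> 0
  row 2 [0010]: (((0 OR NOT 1) AND 0) AND (NOT 0 AND 0)) -> 0
  row 3 [0011]: (((1 OR NOT 1) AND 1) AND (NOT 0 AND 0)) -> 0
  row 4 [0100]: (((0 OR NOT 0) AND 0) AND (NOT 1 AND 1)) -> 0
  row 5 [0101]: (((1 OR NOT 0) AND 1) AND (NOT 1 AND 1)) -> 0
  row 6 [0110]: (((0 OR NOT 1) AND 0) AND (NOT 1 AND 1)) -> 0
  row 7 [0111]: (((1 OR NOT 1) AND 1) AND (NOT 1 AND 1)) -> 0
  row 8 [1000]: (((0 OR NOT 0) AND 0) AND (NOT 0 AND 0)) -> 0
  row 9 [1001]: (((1 OR NOT 0) AND 1) AND (NOT 0 AND 0)) -> 0
  row 10 [1010]: (((0 OR NOT 1) AND 0) AND (NOT 0 AND 0)) -> 0
  row 11 [1011]: (((1 OR NOT 1) AND 1) AND (NOT 0 AND 0)) -> 0
  row 12 [1100]: (((0 OR NOT 0) AND 0) AND (NOT 1 AND 1)) -> 0
  row 13 [1101]: (((1 OR NOT 0) AND 1) AND (NOT 1 AND 1)) -> 0
  row 14 [1110]: (((0 OR NOT 1) AND 0) AND (NOT 1 AND 1)) -> 0
  row 15 [1111]: (((1 OR NOT 1) AND 1) AND (NOT 1 AND 1)) -> 0
Full result column, 4 rows per line (P1,P2 fixed per line; P3,P4 runs 00..11 left to right):
  rows 0-3 [P1,P2=00]: 0000  = hex 0
  rows 4-7 [P1,P2=01]: 0000  = hex 0
  rows 8-11 [P1,P2=10]: 0000  = hex 0
  rows 12-15 [P1,P2=11]: 0000  = hex 0
Output column (row 0 .. row 15) = 0000000000000000
Output column grouped in 4s = 0000 0000 0000 0000 = 0x0000
Convert to decimal digit by digit (value = value*16 + digit):
  0 -> 0
  0*16 + 0 = 0
  0*16 + 0 = 0
  0*16 + 0 = 0
Decimal = 0

0


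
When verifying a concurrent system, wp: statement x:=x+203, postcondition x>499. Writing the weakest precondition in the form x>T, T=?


Formula: wp(x:=E, P) = P[E/x] (substitute E for x in postcondition)
Step 1: Postcondition: x>499
Step 2: Substitute x+203 for x: x+203>499
Step 3: Solve for x: x > 499-203 = 296

296


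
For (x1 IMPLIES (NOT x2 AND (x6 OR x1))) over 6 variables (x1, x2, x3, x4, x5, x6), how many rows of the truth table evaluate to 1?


Formula: (x1 IMPLIES (NOT x2 AND (x6 OR x1))) over 6 vars (64 rows)
Evaluate each row (x1, x2, x3, x4, x5, x6 as bits, MSB first):
  row 0 [000000]: (0 IMPLIES (NOT 0 AND (0 OR 0))) -> 1
  row 1 [000001]: (0 IMPLIES (NOT 0 AND (1 OR 0))) -> 1
  row 2 [000010]: (0 IMPLIES (NOT 0 AND (0 OR 0))) -> 1
  row 3 [000011]: (0 IMPLIES (NOT 0 AND (1 OR 0))) -> 1
  row 4 [000100]: (0 IMPLIES (NOT 0 AND (0 OR 0))) -> 1
  (every remaining row is evaluated the same way; all 64 results are listed next)
Full result column, 8 rows per line (x1,x2,x3 fixed per line; x4,x5,x6 runs 000..111 left to right):
  rows 0-7 [x1,x2,x3=000]: 11111111  (ones: 8)
  rows 8-15 [x1,x2,x3=001]: 11111111  (ones: 8)
  rows 16-23 [x1,x2,x3=010]: 11111111  (ones: 8)
  rows 24-31 [x1,x2,x3=011]: 11111111  (ones: 8)
  rows 32-39 [x1,x2,x3=100]: 11111111  (ones: 8)
  rows 40-47 [x1,x2,x3=101]: 11111111  (ones: 8)
  rows 48-55 [x1,x2,x3=110]: 00000000  (ones: 0)
  rows 56-63 [x1,x2,x3=111]: 00000000  (ones: 0)
Count of 1-rows = 8+8+8+8+8+8+0+0 = 48

48


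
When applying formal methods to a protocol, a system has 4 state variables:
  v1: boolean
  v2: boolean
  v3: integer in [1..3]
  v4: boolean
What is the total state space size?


State space = product of domain sizes of all variables.
Domain sizes:
  v1 (boolean): 2
  v2 (boolean): 2
  v3 (integer in [1..3]): 3
  v4 (boolean): 2
Product = 2 * 2 * 3 * 2 = 24

24


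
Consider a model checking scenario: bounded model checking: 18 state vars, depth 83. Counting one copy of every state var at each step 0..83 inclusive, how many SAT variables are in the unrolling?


BMC unrolls to depth k, creating one copy of each state var for steps 0..k.
Step count = 83 + 1 = 84 (steps 0 through 83)
Vars per step = 18
Total = 18 * 84 = 1512

1512


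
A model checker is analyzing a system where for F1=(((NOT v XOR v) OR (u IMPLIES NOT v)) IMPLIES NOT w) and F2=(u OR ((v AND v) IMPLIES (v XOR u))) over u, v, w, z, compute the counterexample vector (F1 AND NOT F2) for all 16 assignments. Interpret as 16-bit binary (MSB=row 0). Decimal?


F1 = (((NOT v XOR v) OR (u IMPLIES NOT v)) IMPLIES NOT w)
F2 = (u OR ((v AND v) IMPLIES (v XOR u)))
Counterexample to F1=>F2 is where F1=1 and F2=0.
Evaluate each row (bits = u,v,w,z, MSB first):
  row 0 [0000]: F1=1 F2=1 -> F1&~F2 -> 0
  row 1 [0001]: F1=1 F2=1 -> F1&~F2 -> 0
  row 2 [0010]: F1=0 F2=1 -> F1&~F2 -> 0
  row 3 [0011]: F1=0 F2=1 -> F1&~F2 -> 0
  row 4 [0100]: F1=1 F2=1 -> F1&~F2 -> 0
  row 5 [0101]: F1=1 F2=1 -> F1&~F2 -> 0
  row 6 [0110]: F1=0 F2=1 -> F1&~F2 -> 0
  row 7 [0111]: F1=0 F2=1 -> F1&~F2 -> 0
  row 8 [1000]: F1=1 F2=1 -> F1&~F2 -> 0
  row 9 [1001]: F1=1 F2=1 -> F1&~F2 -> 0
  row 10 [1010]: F1=0 F2=1 -> F1&~F2 -> 0
  row 11 [1011]: F1=0 F2=1 -> F1&~F2 -> 0
  row 12 [1100]: F1=1 F2=1 -> F1&~F2 -> 0
  row 13 [1101]: F1=1 F2=1 -> F1&~F2 -> 0
  row 14 [1110]: F1=0 F2=1 -> F1&~F2 -> 0
  row 15 [1111]: F1=0 F2=1 -> F1&~F2 -> 0
Full result column, 4 rows per line (u,v fixed per line; w,z runs 00..11 left to right):
  rows 0-3 [u,v=00]: 0000  = hex 0
  rows 4-7 [u,v=01]: 0000  = hex 0
  rows 8-11 [u,v=10]: 0000  = hex 0
  rows 12-15 [u,v=11]: 0000  = hex 0
Counterexample vector (row 0 .. row 15) = 0000000000000000
Output column grouped in 4s = 0000 0000 0000 0000 = 0x0000
Convert to decimal digit by digit (value = value*16 + digit):
  0 -> 0
  0*16 + 0 = 0
  0*16 + 0 = 0
  0*16 + 0 = 0
Decimal = 0

0


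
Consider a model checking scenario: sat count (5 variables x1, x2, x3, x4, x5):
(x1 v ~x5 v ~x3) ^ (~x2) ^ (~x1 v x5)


CNF with 3 clauses over 5 vars (32 assignments).
An assignment satisfies CNF iff every clause has >=1 true literal.
Check each row (bits = x1,x2,x3,x4,x5; clause T/F shown):
  row 0 [00000]: clauses=TTT -> 1
  row 1 [00001]: clauses=TTT -> 1
  row 2 [00010]: clauses=TTT -> 1
  row 3 [00011]: clauses=TTT -> 1
  row 4 [00100]: clauses=TTT -> 1
  row 5 [00101]: clauses=FTT -> 0
  row 6 [00110]: clauses=TTT -> 1
  row 7 [00111]: clauses=FTT -> 0
  row 8 [01000]: clauses=TFT -> 0
  row 9 [01001]: clauses=TFT -> 0
  row 10 [01010]: clauses=TFT -> 0
  row 11 [01011]: clauses=TFT -> 0
  row 12 [01100]: clauses=TFT -> 0
  row 13 [01101]: clauses=FFT -> 0
  row 14 [01110]: clauses=TFT -> 0
  row 15 [01111]: clauses=FFT -> 0
  row 16 [10000]: clauses=TTF -> 0
  row 17 [10001]: clauses=TTT -> 1
  row 18 [10010]: clauses=TTF -> 0
  row 19 [10011]: clauses=TTT -> 1
  row 20 [10100]: clauses=TTF -> 0
  row 21 [10101]: clauses=TTT -> 1
  row 22 [10110]: clauses=TTF -> 0
  row 23 [10111]: clauses=TTT -> 1
  row 24 [11000]: clauses=TFF -> 0
  row 25 [11001]: clauses=TFT -> 0
  row 26 [11010]: clauses=TFF -> 0
  row 27 [11011]: clauses=TFT -> 0
  row 28 [11100]: clauses=TFF -> 0
  row 29 [11101]: clauses=TFT -> 0
  row 30 [11110]: clauses=TFF -> 0
  row 31 [11111]: clauses=TFT -> 0
Full result column, 8 rows per line (x1,x2 fixed per line; x3,x4,x5 runs 000..111 left to right):
  rows 0-7 [x1,x2=00]: 11111010  (ones: 6)
  rows 8-15 [x1,x2=01]: 00000000  (ones: 0)
  rows 16-23 [x1,x2=10]: 01010101  (ones: 4)
  rows 24-31 [x1,x2=11]: 00000000  (ones: 0)
Satisfying assignments = 6+0+4+0 = 10

10


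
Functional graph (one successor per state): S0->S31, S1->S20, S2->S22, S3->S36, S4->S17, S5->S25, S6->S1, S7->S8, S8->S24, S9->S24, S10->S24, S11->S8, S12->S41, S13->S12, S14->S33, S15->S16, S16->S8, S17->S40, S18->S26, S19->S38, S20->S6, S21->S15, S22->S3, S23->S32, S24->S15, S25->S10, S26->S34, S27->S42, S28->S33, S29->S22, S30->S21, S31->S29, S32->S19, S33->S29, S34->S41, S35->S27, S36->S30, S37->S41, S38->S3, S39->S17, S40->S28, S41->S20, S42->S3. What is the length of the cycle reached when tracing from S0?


Trace from S0 until a state repeats:
  S0 -> S31 -> S29 -> S22 -> S3 -> S36 -> S30 -> S21 -> S15 -> S16 -> S8 -> S24 -> S15
S15 first seen at step 8, revisited at step 12.
Cycle length = 12 - 8 = 4

4


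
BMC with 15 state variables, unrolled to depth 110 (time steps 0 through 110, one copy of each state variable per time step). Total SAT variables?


BMC unrolls to depth k, creating one copy of each state var for steps 0..k.
Step count = 110 + 1 = 111 (steps 0 through 110)
Vars per step = 15
Total = 15 * 111 = 1665

1665


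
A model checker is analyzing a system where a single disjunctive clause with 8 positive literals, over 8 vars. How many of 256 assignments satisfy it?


Step 1: Total=2^8=256
Step 2: Unsat when all 8 false: 2^0=1
Step 3: Sat=256-1=255

255


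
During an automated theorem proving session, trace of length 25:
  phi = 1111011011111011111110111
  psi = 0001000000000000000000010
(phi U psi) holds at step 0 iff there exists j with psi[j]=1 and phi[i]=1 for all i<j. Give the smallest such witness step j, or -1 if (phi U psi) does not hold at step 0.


(phi U psi) at 0: need smallest j with psi[j]=1 and phi[i]=1 for all i in [0,j).
Scan from step 0:
  step 0: phi=1, psi=0 -> continue
  step 1: phi=1, psi=0 -> continue
  step 2: phi=1, psi=0 -> continue
  step 3: psi=1 and phi held for [0,3) -> witness found
Witness step = 3

3
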